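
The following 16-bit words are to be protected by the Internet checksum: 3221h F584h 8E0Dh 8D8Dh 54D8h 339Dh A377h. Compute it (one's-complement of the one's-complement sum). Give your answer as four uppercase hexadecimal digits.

One's-complement addition (fold any carry out of bit 15 back into bit 0):
  0x3221 + 0xF584 = 0x127A5 → wrap carry → 0x27A6
  0x27A6 + 0x8E0D = 0x0B5B3
  0xB5B3 + 0x8D8D = 0x14340 → wrap carry → 0x4341
  0x4341 + 0x54D8 = 0x09819
  0x9819 + 0x339D = 0x0CBB6
  0xCBB6 + 0xA377 = 0x16F2D → wrap carry → 0x6F2E
One's-complement sum = 0x6F2E.
Checksum = ~0x6F2E & 0xFFFF = 0x90D1.

90D1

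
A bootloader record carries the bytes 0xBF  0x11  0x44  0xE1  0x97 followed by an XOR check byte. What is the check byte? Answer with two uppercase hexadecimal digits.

XOR the bytes together:
  start with 0xBF
  0xBF ⊕ 0x11 = 0xAE
  0xAE ⊕ 0x44 = 0xEA
  0xEA ⊕ 0xE1 = 0x0B
  0x0B ⊕ 0x97 = 0x9C

9C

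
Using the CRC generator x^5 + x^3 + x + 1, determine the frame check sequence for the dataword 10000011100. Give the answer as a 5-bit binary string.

10100

Append 5 zeros: 1000001110000000. Divide by 101011 (XOR where the leading bit is 1):
  pos 0: 100000 XOR 101011 = 001011
  pos 2: 101111 XOR 101011 = 000100
  pos 5: 100100 XOR 101011 = 001111
  pos 7: 111100 XOR 101011 = 010111
  pos 8: 101110 XOR 101011 = 000101
Remainder (last 5 bits) = 10100. This is the CRC / FCS.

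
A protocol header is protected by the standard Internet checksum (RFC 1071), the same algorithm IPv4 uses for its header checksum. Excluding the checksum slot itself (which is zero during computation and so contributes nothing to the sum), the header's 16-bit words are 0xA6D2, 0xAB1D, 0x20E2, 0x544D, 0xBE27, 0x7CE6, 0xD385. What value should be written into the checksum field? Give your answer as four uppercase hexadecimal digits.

2A4C

One's-complement addition (fold any carry out of bit 15 back into bit 0):
  0xA6D2 + 0xAB1D = 0x151EF → wrap carry → 0x51F0
  0x51F0 + 0x20E2 = 0x072D2
  0x72D2 + 0x544D = 0x0C71F
  0xC71F + 0xBE27 = 0x18546 → wrap carry → 0x8547
  0x8547 + 0x7CE6 = 0x1022D → wrap carry → 0x022E
  0x022E + 0xD385 = 0x0D5B3
One's-complement sum = 0xD5B3.
Checksum = ~0xD5B3 & 0xFFFF = 0x2A4C.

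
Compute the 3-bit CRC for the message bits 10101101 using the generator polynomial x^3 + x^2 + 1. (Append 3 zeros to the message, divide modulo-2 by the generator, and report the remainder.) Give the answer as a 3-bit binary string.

Append 3 zeros: 10101101000. Divide by 1101 (XOR where the leading bit is 1):
  pos 0: 1010 XOR 1101 = 0111
  pos 1: 1111 XOR 1101 = 0010
  pos 3: 1010 XOR 1101 = 0111
  pos 4: 1111 XOR 1101 = 0010
  pos 6: 1000 XOR 1101 = 0101
  pos 7: 1010 XOR 1101 = 0111
Remainder (last 3 bits) = 111. This is the CRC / FCS.

111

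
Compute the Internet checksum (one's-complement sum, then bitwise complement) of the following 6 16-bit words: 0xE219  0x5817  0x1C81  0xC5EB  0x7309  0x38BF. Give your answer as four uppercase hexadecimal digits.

One's-complement addition (fold any carry out of bit 15 back into bit 0):
  0xE219 + 0x5817 = 0x13A30 → wrap carry → 0x3A31
  0x3A31 + 0x1C81 = 0x056B2
  0x56B2 + 0xC5EB = 0x11C9D → wrap carry → 0x1C9E
  0x1C9E + 0x7309 = 0x08FA7
  0x8FA7 + 0x38BF = 0x0C866
One's-complement sum = 0xC866.
Checksum = ~0xC866 & 0xFFFF = 0x3799.

3799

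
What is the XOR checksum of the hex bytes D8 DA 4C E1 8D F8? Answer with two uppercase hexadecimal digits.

DA

XOR the bytes together:
  start with 0xD8
  0xD8 ⊕ 0xDA = 0x02
  0x02 ⊕ 0x4C = 0x4E
  0x4E ⊕ 0xE1 = 0xAF
  0xAF ⊕ 0x8D = 0x22
  0x22 ⊕ 0xF8 = 0xDA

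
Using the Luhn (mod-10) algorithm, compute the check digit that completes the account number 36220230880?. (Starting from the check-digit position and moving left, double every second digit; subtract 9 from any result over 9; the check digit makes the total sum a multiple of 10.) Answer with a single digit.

9

Partial digits right→left: 0 8 8 0 3 2 0 2 2 6 3
Double every second digit counting from the check-digit position (so the 1st, 3rd, 5th, ... of the partial from the right).
  doubled (with −9 where >9): 0 7 6 0 4 6 → sum 23
  kept as-is: 8 0 2 2 6 → sum 18
Total = 23 + 18 = 41.
Check digit = (10 − (41 mod 10)) mod 10 = 9.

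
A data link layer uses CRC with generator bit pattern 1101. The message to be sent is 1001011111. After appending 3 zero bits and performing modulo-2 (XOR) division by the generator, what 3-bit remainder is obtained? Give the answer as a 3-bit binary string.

Append 3 zeros: 1001011111000. Divide by 1101 (XOR where the leading bit is 1):
  pos 0: 1001 XOR 1101 = 0100
  pos 1: 1000 XOR 1101 = 0101
  pos 2: 1011 XOR 1101 = 0110
  pos 3: 1101 XOR 1101 = 0000
  pos 7: 1110 XOR 1101 = 0011
  pos 9: 1100 XOR 1101 = 0001
Remainder (last 3 bits) = 001. This is the CRC / FCS.

001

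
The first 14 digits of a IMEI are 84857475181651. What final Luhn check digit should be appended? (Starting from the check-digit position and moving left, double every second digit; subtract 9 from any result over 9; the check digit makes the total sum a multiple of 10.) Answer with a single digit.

3

Partial digits right→left: 1 5 6 1 8 1 5 7 4 7 5 8 4 8
Double every second digit counting from the check-digit position (so the 1st, 3rd, 5th, ... of the partial from the right).
  doubled (with −9 where >9): 2 3 7 1 8 1 8 → sum 30
  kept as-is: 5 1 1 7 7 8 8 → sum 37
Total = 30 + 37 = 67.
Check digit = (10 − (67 mod 10)) mod 10 = 3.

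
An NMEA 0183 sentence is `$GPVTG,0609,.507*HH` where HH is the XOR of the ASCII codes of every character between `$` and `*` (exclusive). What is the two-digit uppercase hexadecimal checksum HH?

XOR the ASCII codes of the payload characters:
  'G' = 0x47 → acc = 0x47
  'P' = 0x50 → acc = 0x17
  'V' = 0x56 → acc = 0x41
  'T' = 0x54 → acc = 0x15
  'G' = 0x47 → acc = 0x52
  ',' = 0x2C → acc = 0x7E
  '0' = 0x30 → acc = 0x4E
  '6' = 0x36 → acc = 0x78
  '0' = 0x30 → acc = 0x48
  '9' = 0x39 → acc = 0x71
  ',' = 0x2C → acc = 0x5D
  '.' = 0x2E → acc = 0x73
  '5' = 0x35 → acc = 0x46
  '0' = 0x30 → acc = 0x76
  '7' = 0x37 → acc = 0x41
Checksum = 0x41.

41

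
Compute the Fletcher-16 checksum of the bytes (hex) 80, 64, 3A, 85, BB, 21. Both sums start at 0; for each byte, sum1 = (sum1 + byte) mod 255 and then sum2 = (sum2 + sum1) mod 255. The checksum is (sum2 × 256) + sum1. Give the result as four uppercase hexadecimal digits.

Running sums (mod 255):
  after byte 0 (80): sum1=128, sum2=128
  after byte 1 (64): sum1=228, sum2=101
  after byte 2 (3A): sum1=31, sum2=132
  after byte 3 (85): sum1=164, sum2=41
  after byte 4 (BB): sum1=96, sum2=137
  after byte 5 (21): sum1=129, sum2=11
Checksum = sum2·256 + sum1 = 11·256 + 129 = 2945 = 0x0B81.

0B81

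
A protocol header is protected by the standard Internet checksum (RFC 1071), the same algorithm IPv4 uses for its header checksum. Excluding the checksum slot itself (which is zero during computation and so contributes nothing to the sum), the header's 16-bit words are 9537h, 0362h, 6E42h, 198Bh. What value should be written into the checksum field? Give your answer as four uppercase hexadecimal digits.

One's-complement addition (fold any carry out of bit 15 back into bit 0):
  0x9537 + 0x0362 = 0x09899
  0x9899 + 0x6E42 = 0x106DB → wrap carry → 0x06DC
  0x06DC + 0x198B = 0x02067
One's-complement sum = 0x2067.
Checksum = ~0x2067 & 0xFFFF = 0xDF98.

DF98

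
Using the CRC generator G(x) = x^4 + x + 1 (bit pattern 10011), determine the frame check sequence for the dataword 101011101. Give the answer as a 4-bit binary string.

Append 4 zeros: 1010111010000. Divide by 10011 (XOR where the leading bit is 1):
  pos 0: 10101 XOR 10011 = 00110
  pos 2: 11011 XOR 10011 = 01000
  pos 3: 10000 XOR 10011 = 00011
  pos 6: 11100 XOR 10011 = 01111
  pos 7: 11110 XOR 10011 = 01101
  pos 8: 11010 XOR 10011 = 01001
Remainder (last 4 bits) = 1001. This is the CRC / FCS.

1001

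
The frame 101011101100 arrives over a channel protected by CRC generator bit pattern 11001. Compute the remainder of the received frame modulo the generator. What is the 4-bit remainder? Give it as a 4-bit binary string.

0111

Modulo-2 division of 101011101100 by 11001:
  pos 0: 10101 XOR 11001 = 01100
  pos 1: 11001 XOR 11001 = 00000
  pos 6: 10110 XOR 11001 = 01111
  pos 7: 11110 XOR 11001 = 00111
Remainder = 0111 (nonzero — an error is detected).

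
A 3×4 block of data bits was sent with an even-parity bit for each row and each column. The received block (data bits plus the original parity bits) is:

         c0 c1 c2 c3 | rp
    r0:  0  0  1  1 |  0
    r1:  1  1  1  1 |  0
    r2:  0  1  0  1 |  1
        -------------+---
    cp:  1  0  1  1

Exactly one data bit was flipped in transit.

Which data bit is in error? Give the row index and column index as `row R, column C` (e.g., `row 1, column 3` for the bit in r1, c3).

Recompute each row's even parity and compare to rp:
  r0: data parity 0, sent rp 0 → ok
  r1: data parity 0, sent rp 0 → ok
  r2: data parity 0, sent rp 1 → mismatch
Recompute each column's even parity and compare to cp:
  c0: data parity 1, sent cp 1 → ok
  c1: data parity 0, sent cp 0 → ok
  c2: data parity 0, sent cp 1 → mismatch
  c3: data parity 1, sent cp 1 → ok
Exactly one row (r2) and one column (c2) fail → the flipped bit is at their intersection.

row 2, column 2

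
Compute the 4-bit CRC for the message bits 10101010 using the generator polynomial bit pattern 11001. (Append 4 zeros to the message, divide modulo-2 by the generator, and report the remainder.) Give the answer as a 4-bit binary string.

0100

Append 4 zeros: 101010100000. Divide by 11001 (XOR where the leading bit is 1):
  pos 0: 10101 XOR 11001 = 01100
  pos 1: 11000 XOR 11001 = 00001
  pos 5: 11000 XOR 11001 = 00001
Remainder (last 4 bits) = 0100. This is the CRC / FCS.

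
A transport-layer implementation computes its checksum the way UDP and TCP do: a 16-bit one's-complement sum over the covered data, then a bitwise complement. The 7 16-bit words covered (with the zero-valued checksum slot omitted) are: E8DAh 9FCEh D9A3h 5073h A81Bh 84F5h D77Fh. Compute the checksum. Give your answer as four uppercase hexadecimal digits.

48AE

One's-complement addition (fold any carry out of bit 15 back into bit 0):
  0xE8DA + 0x9FCE = 0x188A8 → wrap carry → 0x88A9
  0x88A9 + 0xD9A3 = 0x1624C → wrap carry → 0x624D
  0x624D + 0x5073 = 0x0B2C0
  0xB2C0 + 0xA81B = 0x15ADB → wrap carry → 0x5ADC
  0x5ADC + 0x84F5 = 0x0DFD1
  0xDFD1 + 0xD77F = 0x1B750 → wrap carry → 0xB751
One's-complement sum = 0xB751.
Checksum = ~0xB751 & 0xFFFF = 0x48AE.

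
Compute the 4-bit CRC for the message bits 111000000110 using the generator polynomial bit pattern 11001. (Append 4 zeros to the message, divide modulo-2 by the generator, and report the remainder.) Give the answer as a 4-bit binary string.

Append 4 zeros: 1110000001100000. Divide by 11001 (XOR where the leading bit is 1):
  pos 0: 11100 XOR 11001 = 00101
  pos 2: 10100 XOR 11001 = 01101
  pos 3: 11010 XOR 11001 = 00011
  pos 6: 11011 XOR 11001 = 00010
  pos 9: 10000 XOR 11001 = 01001
  pos 10: 10010 XOR 11001 = 01011
  pos 11: 10110 XOR 11001 = 01111
Remainder (last 4 bits) = 1111. This is the CRC / FCS.

1111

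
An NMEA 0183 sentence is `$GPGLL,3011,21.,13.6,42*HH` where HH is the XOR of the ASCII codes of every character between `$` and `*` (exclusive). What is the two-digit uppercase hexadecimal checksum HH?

XOR the ASCII codes of the payload characters:
  'G' = 0x47 → acc = 0x47
  'P' = 0x50 → acc = 0x17
  'G' = 0x47 → acc = 0x50
  'L' = 0x4C → acc = 0x1C
  'L' = 0x4C → acc = 0x50
  ',' = 0x2C → acc = 0x7C
  '3' = 0x33 → acc = 0x4F
  '0' = 0x30 → acc = 0x7F
  '1' = 0x31 → acc = 0x4E
  '1' = 0x31 → acc = 0x7F
  ',' = 0x2C → acc = 0x53
  '2' = 0x32 → acc = 0x61
  '1' = 0x31 → acc = 0x50
  '.' = 0x2E → acc = 0x7E
  ',' = 0x2C → acc = 0x52
  '1' = 0x31 → acc = 0x63
  '3' = 0x33 → acc = 0x50
  '.' = 0x2E → acc = 0x7E
  '6' = 0x36 → acc = 0x48
  ',' = 0x2C → acc = 0x64
  '4' = 0x34 → acc = 0x50
  '2' = 0x32 → acc = 0x62
Checksum = 0x62.

62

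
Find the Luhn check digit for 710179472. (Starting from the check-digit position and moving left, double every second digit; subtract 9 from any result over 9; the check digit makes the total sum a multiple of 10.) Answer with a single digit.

Partial digits right→left: 2 7 4 9 7 1 0 1 7
Double every second digit counting from the check-digit position (so the 1st, 3rd, 5th, ... of the partial from the right).
  doubled (with −9 where >9): 4 8 5 0 5 → sum 22
  kept as-is: 7 9 1 1 → sum 18
Total = 22 + 18 = 40.
Check digit = (10 − (40 mod 10)) mod 10 = 0.

0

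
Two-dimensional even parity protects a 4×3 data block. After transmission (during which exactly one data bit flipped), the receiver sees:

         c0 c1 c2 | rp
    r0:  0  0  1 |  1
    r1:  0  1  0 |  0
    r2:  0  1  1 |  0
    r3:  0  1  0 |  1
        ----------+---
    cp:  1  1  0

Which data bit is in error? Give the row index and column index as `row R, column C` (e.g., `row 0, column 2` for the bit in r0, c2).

Recompute each row's even parity and compare to rp:
  r0: data parity 1, sent rp 1 → ok
  r1: data parity 1, sent rp 0 → mismatch
  r2: data parity 0, sent rp 0 → ok
  r3: data parity 1, sent rp 1 → ok
Recompute each column's even parity and compare to cp:
  c0: data parity 0, sent cp 1 → mismatch
  c1: data parity 1, sent cp 1 → ok
  c2: data parity 0, sent cp 0 → ok
Exactly one row (r1) and one column (c0) fail → the flipped bit is at their intersection.

row 1, column 0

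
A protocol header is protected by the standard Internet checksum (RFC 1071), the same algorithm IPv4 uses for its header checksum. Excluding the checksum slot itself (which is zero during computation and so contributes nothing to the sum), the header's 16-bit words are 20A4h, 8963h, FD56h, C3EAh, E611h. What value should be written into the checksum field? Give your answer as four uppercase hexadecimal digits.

One's-complement addition (fold any carry out of bit 15 back into bit 0):
  0x20A4 + 0x8963 = 0x0AA07
  0xAA07 + 0xFD56 = 0x1A75D → wrap carry → 0xA75E
  0xA75E + 0xC3EA = 0x16B48 → wrap carry → 0x6B49
  0x6B49 + 0xE611 = 0x1515A → wrap carry → 0x515B
One's-complement sum = 0x515B.
Checksum = ~0x515B & 0xFFFF = 0xAEA4.

AEA4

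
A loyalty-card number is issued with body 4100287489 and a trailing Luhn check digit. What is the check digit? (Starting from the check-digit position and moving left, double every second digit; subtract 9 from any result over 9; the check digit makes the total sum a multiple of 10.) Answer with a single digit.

3

Partial digits right→left: 9 8 4 7 8 2 0 0 1 4
Double every second digit counting from the check-digit position (so the 1st, 3rd, 5th, ... of the partial from the right).
  doubled (with −9 where >9): 9 8 7 0 2 → sum 26
  kept as-is: 8 7 2 0 4 → sum 21
Total = 26 + 21 = 47.
Check digit = (10 − (47 mod 10)) mod 10 = 3.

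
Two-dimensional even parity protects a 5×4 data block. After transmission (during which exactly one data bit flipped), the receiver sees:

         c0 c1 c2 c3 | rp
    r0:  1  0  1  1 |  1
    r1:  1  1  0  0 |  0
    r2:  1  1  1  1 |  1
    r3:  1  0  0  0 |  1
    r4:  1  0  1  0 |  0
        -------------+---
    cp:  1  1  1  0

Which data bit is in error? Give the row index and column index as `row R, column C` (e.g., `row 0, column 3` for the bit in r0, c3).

Recompute each row's even parity and compare to rp:
  r0: data parity 1, sent rp 1 → ok
  r1: data parity 0, sent rp 0 → ok
  r2: data parity 0, sent rp 1 → mismatch
  r3: data parity 1, sent rp 1 → ok
  r4: data parity 0, sent rp 0 → ok
Recompute each column's even parity and compare to cp:
  c0: data parity 1, sent cp 1 → ok
  c1: data parity 0, sent cp 1 → mismatch
  c2: data parity 1, sent cp 1 → ok
  c3: data parity 0, sent cp 0 → ok
Exactly one row (r2) and one column (c1) fail → the flipped bit is at their intersection.

row 2, column 1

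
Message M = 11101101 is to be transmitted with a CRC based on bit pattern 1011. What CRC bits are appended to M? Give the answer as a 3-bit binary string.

100

Append 3 zeros: 11101101000. Divide by 1011 (XOR where the leading bit is 1):
  pos 0: 1110 XOR 1011 = 0101
  pos 1: 1011 XOR 1011 = 0000
  pos 5: 1010 XOR 1011 = 0001
Remainder (last 3 bits) = 100. This is the CRC / FCS.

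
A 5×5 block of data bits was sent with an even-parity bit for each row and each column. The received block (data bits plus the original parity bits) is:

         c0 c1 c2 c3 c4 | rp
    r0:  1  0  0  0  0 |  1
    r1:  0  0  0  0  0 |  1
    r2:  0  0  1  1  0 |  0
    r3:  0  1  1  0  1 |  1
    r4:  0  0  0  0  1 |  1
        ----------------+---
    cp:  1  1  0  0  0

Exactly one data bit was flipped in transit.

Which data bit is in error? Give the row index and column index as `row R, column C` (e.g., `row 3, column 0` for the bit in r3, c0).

row 1, column 3

Recompute each row's even parity and compare to rp:
  r0: data parity 1, sent rp 1 → ok
  r1: data parity 0, sent rp 1 → mismatch
  r2: data parity 0, sent rp 0 → ok
  r3: data parity 1, sent rp 1 → ok
  r4: data parity 1, sent rp 1 → ok
Recompute each column's even parity and compare to cp:
  c0: data parity 1, sent cp 1 → ok
  c1: data parity 1, sent cp 1 → ok
  c2: data parity 0, sent cp 0 → ok
  c3: data parity 1, sent cp 0 → mismatch
  c4: data parity 0, sent cp 0 → ok
Exactly one row (r1) and one column (c3) fail → the flipped bit is at their intersection.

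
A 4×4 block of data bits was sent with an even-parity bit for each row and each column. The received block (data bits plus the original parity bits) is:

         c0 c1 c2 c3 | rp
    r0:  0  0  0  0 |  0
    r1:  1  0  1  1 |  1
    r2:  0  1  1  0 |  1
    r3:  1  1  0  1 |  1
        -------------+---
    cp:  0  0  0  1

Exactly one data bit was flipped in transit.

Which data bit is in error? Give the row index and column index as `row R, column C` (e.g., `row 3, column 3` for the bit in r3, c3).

row 2, column 3

Recompute each row's even parity and compare to rp:
  r0: data parity 0, sent rp 0 → ok
  r1: data parity 1, sent rp 1 → ok
  r2: data parity 0, sent rp 1 → mismatch
  r3: data parity 1, sent rp 1 → ok
Recompute each column's even parity and compare to cp:
  c0: data parity 0, sent cp 0 → ok
  c1: data parity 0, sent cp 0 → ok
  c2: data parity 0, sent cp 0 → ok
  c3: data parity 0, sent cp 1 → mismatch
Exactly one row (r2) and one column (c3) fail → the flipped bit is at their intersection.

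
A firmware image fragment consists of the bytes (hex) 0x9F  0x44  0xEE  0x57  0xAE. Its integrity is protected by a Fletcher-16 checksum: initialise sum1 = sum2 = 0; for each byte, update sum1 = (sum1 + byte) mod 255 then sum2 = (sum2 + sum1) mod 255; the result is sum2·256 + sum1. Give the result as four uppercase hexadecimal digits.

59D8

Running sums (mod 255):
  after byte 0 (0x9F): sum1=159, sum2=159
  after byte 1 (0x44): sum1=227, sum2=131
  after byte 2 (0xEE): sum1=210, sum2=86
  after byte 3 (0x57): sum1=42, sum2=128
  after byte 4 (0xAE): sum1=216, sum2=89
Checksum = sum2·256 + sum1 = 89·256 + 216 = 23000 = 0x59D8.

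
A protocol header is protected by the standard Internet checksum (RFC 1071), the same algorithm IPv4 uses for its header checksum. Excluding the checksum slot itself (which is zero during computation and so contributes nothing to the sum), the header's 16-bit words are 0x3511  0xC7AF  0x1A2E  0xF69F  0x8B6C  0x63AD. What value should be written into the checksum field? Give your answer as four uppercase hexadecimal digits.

One's-complement addition (fold any carry out of bit 15 back into bit 0):
  0x3511 + 0xC7AF = 0x0FCC0
  0xFCC0 + 0x1A2E = 0x116EE → wrap carry → 0x16EF
  0x16EF + 0xF69F = 0x10D8E → wrap carry → 0x0D8F
  0x0D8F + 0x8B6C = 0x098FB
  0x98FB + 0x63AD = 0x0FCA8
One's-complement sum = 0xFCA8.
Checksum = ~0xFCA8 & 0xFFFF = 0x0357.

0357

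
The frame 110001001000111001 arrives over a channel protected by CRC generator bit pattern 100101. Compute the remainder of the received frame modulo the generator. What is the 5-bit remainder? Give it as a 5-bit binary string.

Modulo-2 division of 110001001000111001 by 100101:
  pos 0: 110001 XOR 100101 = 010100
  pos 1: 101000 XOR 100101 = 001101
  pos 3: 110101 XOR 100101 = 010000
  pos 4: 100000 XOR 100101 = 000101
  pos 7: 101001 XOR 100101 = 001100
  pos 9: 110011 XOR 100101 = 010110
  pos 10: 101100 XOR 100101 = 001001
  pos 12: 100101 XOR 100101 = 000000
Remainder = 00000 (zero — the frame passes the CRC check).

00000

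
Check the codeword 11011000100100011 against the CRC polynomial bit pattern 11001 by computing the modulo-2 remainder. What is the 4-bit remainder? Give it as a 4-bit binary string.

0000

Modulo-2 division of 11011000100100011 by 11001:
  pos 0: 11011 XOR 11001 = 00010
  pos 3: 10000 XOR 11001 = 01001
  pos 4: 10011 XOR 11001 = 01010
  pos 5: 10100 XOR 11001 = 01101
  pos 6: 11010 XOR 11001 = 00011
  pos 9: 11100 XOR 11001 = 00101
  pos 11: 10101 XOR 11001 = 01100
  pos 12: 11001 XOR 11001 = 00000
Remainder = 0000 (zero — the frame passes the CRC check).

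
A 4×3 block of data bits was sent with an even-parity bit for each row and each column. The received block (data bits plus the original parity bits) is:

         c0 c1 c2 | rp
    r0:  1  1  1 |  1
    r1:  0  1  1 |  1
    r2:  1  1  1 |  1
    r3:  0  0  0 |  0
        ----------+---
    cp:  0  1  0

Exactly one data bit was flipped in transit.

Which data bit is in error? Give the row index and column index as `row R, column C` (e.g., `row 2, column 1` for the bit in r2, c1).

Recompute each row's even parity and compare to rp:
  r0: data parity 1, sent rp 1 → ok
  r1: data parity 0, sent rp 1 → mismatch
  r2: data parity 1, sent rp 1 → ok
  r3: data parity 0, sent rp 0 → ok
Recompute each column's even parity and compare to cp:
  c0: data parity 0, sent cp 0 → ok
  c1: data parity 1, sent cp 1 → ok
  c2: data parity 1, sent cp 0 → mismatch
Exactly one row (r1) and one column (c2) fail → the flipped bit is at their intersection.

row 1, column 2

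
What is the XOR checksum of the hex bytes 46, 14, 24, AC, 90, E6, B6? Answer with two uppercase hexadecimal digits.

XOR the bytes together:
  start with 0x46
  0x46 ⊕ 0x14 = 0x52
  0x52 ⊕ 0x24 = 0x76
  0x76 ⊕ 0xAC = 0xDA
  0xDA ⊕ 0x90 = 0x4A
  0x4A ⊕ 0xE6 = 0xAC
  0xAC ⊕ 0xB6 = 0x1A

1A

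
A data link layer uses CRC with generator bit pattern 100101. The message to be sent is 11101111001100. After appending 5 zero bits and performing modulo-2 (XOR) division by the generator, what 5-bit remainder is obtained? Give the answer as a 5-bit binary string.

11010

Append 5 zeros: 1110111100110000000. Divide by 100101 (XOR where the leading bit is 1):
  pos 0: 111011 XOR 100101 = 011110
  pos 1: 111101 XOR 100101 = 011000
  pos 2: 110001 XOR 100101 = 010100
  pos 3: 101000 XOR 100101 = 001101
  pos 5: 110101 XOR 100101 = 010000
  pos 6: 100001 XOR 100101 = 000100
  pos 9: 100000 XOR 100101 = 000101
  pos 12: 101000 XOR 100101 = 001101
Remainder (last 5 bits) = 11010. This is the CRC / FCS.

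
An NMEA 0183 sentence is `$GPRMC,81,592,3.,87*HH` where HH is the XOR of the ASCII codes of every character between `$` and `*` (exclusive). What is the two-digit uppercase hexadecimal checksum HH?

6E

XOR the ASCII codes of the payload characters:
  'G' = 0x47 → acc = 0x47
  'P' = 0x50 → acc = 0x17
  'R' = 0x52 → acc = 0x45
  'M' = 0x4D → acc = 0x08
  'C' = 0x43 → acc = 0x4B
  ',' = 0x2C → acc = 0x67
  '8' = 0x38 → acc = 0x5F
  '1' = 0x31 → acc = 0x6E
  ',' = 0x2C → acc = 0x42
  '5' = 0x35 → acc = 0x77
  '9' = 0x39 → acc = 0x4E
  '2' = 0x32 → acc = 0x7C
  ',' = 0x2C → acc = 0x50
  '3' = 0x33 → acc = 0x63
  '.' = 0x2E → acc = 0x4D
  ',' = 0x2C → acc = 0x61
  '8' = 0x38 → acc = 0x59
  '7' = 0x37 → acc = 0x6E
Checksum = 0x6E.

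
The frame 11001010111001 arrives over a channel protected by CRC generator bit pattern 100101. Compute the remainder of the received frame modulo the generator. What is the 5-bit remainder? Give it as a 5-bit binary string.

Modulo-2 division of 11001010111001 by 100101:
  pos 0: 110010 XOR 100101 = 010111
  pos 1: 101111 XOR 100101 = 001010
  pos 3: 101001 XOR 100101 = 001100
  pos 5: 110011 XOR 100101 = 010110
  pos 6: 101100 XOR 100101 = 001001
  pos 8: 100101 XOR 100101 = 000000
Remainder = 00000 (zero — the frame passes the CRC check).

00000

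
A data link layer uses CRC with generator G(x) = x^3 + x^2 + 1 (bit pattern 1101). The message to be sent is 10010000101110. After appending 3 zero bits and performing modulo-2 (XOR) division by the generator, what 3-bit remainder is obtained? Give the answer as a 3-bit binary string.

010

Append 3 zeros: 10010000101110000. Divide by 1101 (XOR where the leading bit is 1):
  pos 0: 1001 XOR 1101 = 0100
  pos 1: 1000 XOR 1101 = 0101
  pos 2: 1010 XOR 1101 = 0111
  pos 3: 1110 XOR 1101 = 0011
  pos 5: 1101 XOR 1101 = 0000
  pos 10: 1110 XOR 1101 = 0011
  pos 12: 1100 XOR 1101 = 0001
Remainder (last 3 bits) = 010. This is the CRC / FCS.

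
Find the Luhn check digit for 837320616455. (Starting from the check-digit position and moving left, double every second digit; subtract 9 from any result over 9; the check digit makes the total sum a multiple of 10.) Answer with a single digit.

3

Partial digits right→left: 5 5 4 6 1 6 0 2 3 7 3 8
Double every second digit counting from the check-digit position (so the 1st, 3rd, 5th, ... of the partial from the right).
  doubled (with −9 where >9): 1 8 2 0 6 6 → sum 23
  kept as-is: 5 6 6 2 7 8 → sum 34
Total = 23 + 34 = 57.
Check digit = (10 − (57 mod 10)) mod 10 = 3.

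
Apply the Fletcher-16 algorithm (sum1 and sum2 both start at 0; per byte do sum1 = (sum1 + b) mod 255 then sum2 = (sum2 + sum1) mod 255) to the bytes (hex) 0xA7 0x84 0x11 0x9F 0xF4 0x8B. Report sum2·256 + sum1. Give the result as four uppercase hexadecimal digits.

1D5D

Running sums (mod 255):
  after byte 0 (0xA7): sum1=167, sum2=167
  after byte 1 (0x84): sum1=44, sum2=211
  after byte 2 (0x11): sum1=61, sum2=17
  after byte 3 (0x9F): sum1=220, sum2=237
  after byte 4 (0xF4): sum1=209, sum2=191
  after byte 5 (0x8B): sum1=93, sum2=29
Checksum = sum2·256 + sum1 = 29·256 + 93 = 7517 = 0x1D5D.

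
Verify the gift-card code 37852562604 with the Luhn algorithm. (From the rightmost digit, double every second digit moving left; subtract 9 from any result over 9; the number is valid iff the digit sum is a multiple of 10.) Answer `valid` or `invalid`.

valid

From the right, keep odd positions and double even positions (subtract 9 from any doubled value over 9):
  doubled (positions 2,4,...): 0 4 1 1 5 → sum 11
  kept (positions 1,3,...): 4 6 6 2 8 3 → sum 29
Total = 40.
40 mod 10 = 0, so the number is valid.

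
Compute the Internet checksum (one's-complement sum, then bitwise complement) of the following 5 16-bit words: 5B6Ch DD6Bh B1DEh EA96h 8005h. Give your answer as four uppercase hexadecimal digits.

One's-complement addition (fold any carry out of bit 15 back into bit 0):
  0x5B6C + 0xDD6B = 0x138D7 → wrap carry → 0x38D8
  0x38D8 + 0xB1DE = 0x0EAB6
  0xEAB6 + 0xEA96 = 0x1D54C → wrap carry → 0xD54D
  0xD54D + 0x8005 = 0x15552 → wrap carry → 0x5553
One's-complement sum = 0x5553.
Checksum = ~0x5553 & 0xFFFF = 0xAAAC.

AAAC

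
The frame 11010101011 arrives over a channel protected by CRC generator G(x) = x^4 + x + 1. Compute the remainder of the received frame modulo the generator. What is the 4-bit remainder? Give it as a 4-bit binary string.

1011

Modulo-2 division of 11010101011 by 10011:
  pos 0: 11010 XOR 10011 = 01001
  pos 1: 10011 XOR 10011 = 00000
Remainder = 1011 (nonzero — an error is detected).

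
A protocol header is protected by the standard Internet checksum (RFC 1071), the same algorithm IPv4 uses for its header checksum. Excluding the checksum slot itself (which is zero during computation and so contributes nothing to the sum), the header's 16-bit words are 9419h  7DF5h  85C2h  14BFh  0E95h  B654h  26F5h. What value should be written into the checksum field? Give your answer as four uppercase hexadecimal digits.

6790

One's-complement addition (fold any carry out of bit 15 back into bit 0):
  0x9419 + 0x7DF5 = 0x1120E → wrap carry → 0x120F
  0x120F + 0x85C2 = 0x097D1
  0x97D1 + 0x14BF = 0x0AC90
  0xAC90 + 0x0E95 = 0x0BB25
  0xBB25 + 0xB654 = 0x17179 → wrap carry → 0x717A
  0x717A + 0x26F5 = 0x0986F
One's-complement sum = 0x986F.
Checksum = ~0x986F & 0xFFFF = 0x6790.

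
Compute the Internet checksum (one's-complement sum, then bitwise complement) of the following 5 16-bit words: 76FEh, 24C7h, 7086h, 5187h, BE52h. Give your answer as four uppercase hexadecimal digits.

One's-complement addition (fold any carry out of bit 15 back into bit 0):
  0x76FE + 0x24C7 = 0x09BC5
  0x9BC5 + 0x7086 = 0x10C4B → wrap carry → 0x0C4C
  0x0C4C + 0x5187 = 0x05DD3
  0x5DD3 + 0xBE52 = 0x11C25 → wrap carry → 0x1C26
One's-complement sum = 0x1C26.
Checksum = ~0x1C26 & 0xFFFF = 0xE3D9.

E3D9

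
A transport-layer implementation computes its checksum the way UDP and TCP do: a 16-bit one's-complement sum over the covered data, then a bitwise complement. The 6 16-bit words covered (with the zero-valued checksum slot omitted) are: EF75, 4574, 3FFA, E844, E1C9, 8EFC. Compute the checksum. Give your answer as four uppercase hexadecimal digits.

One's-complement addition (fold any carry out of bit 15 back into bit 0):
  0xEF75 + 0x4574 = 0x134E9 → wrap carry → 0x34EA
  0x34EA + 0x3FFA = 0x074E4
  0x74E4 + 0xE844 = 0x15D28 → wrap carry → 0x5D29
  0x5D29 + 0xE1C9 = 0x13EF2 → wrap carry → 0x3EF3
  0x3EF3 + 0x8EFC = 0x0CDEF
One's-complement sum = 0xCDEF.
Checksum = ~0xCDEF & 0xFFFF = 0x3210.

3210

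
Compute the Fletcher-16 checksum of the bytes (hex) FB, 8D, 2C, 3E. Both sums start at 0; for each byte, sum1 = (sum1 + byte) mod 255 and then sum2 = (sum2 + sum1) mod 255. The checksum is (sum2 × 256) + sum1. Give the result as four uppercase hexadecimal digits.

Running sums (mod 255):
  after byte 0 (FB): sum1=251, sum2=251
  after byte 1 (8D): sum1=137, sum2=133
  after byte 2 (2C): sum1=181, sum2=59
  after byte 3 (3E): sum1=243, sum2=47
Checksum = sum2·256 + sum1 = 47·256 + 243 = 12275 = 0x2FF3.

2FF3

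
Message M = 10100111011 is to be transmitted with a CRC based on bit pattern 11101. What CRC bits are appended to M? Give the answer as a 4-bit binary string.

1011

Append 4 zeros: 101001110110000. Divide by 11101 (XOR where the leading bit is 1):
  pos 0: 10100 XOR 11101 = 01001
  pos 1: 10011 XOR 11101 = 01110
  pos 2: 11101 XOR 11101 = 00000
  pos 7: 10110 XOR 11101 = 01011
  pos 8: 10110 XOR 11101 = 01011
  pos 9: 10110 XOR 11101 = 01011
  pos 10: 10110 XOR 11101 = 01011
Remainder (last 4 bits) = 1011. This is the CRC / FCS.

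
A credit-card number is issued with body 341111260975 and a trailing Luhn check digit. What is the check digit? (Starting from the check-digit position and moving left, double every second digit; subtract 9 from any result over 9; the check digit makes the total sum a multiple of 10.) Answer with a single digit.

1

Partial digits right→left: 5 7 9 0 6 2 1 1 1 1 4 3
Double every second digit counting from the check-digit position (so the 1st, 3rd, 5th, ... of the partial from the right).
  doubled (with −9 where >9): 1 9 3 2 2 8 → sum 25
  kept as-is: 7 0 2 1 1 3 → sum 14
Total = 25 + 14 = 39.
Check digit = (10 − (39 mod 10)) mod 10 = 1.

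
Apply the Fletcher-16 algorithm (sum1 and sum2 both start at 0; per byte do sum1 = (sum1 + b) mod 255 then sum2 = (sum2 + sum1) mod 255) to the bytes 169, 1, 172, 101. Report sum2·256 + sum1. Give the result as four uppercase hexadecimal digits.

Running sums (mod 255):
  after byte 0 (169): sum1=169, sum2=169
  after byte 1 (1): sum1=170, sum2=84
  after byte 2 (172): sum1=87, sum2=171
  after byte 3 (101): sum1=188, sum2=104
Checksum = sum2·256 + sum1 = 104·256 + 188 = 26812 = 0x68BC.

68BC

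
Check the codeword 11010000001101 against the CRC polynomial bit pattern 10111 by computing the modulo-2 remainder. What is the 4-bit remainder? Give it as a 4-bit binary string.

Modulo-2 division of 11010000001101 by 10111:
  pos 0: 11010 XOR 10111 = 01101
  pos 1: 11010 XOR 10111 = 01101
  pos 2: 11010 XOR 10111 = 01101
  pos 3: 11010 XOR 10111 = 01101
  pos 4: 11010 XOR 10111 = 01101
  pos 5: 11010 XOR 10111 = 01101
  pos 6: 11011 XOR 10111 = 01100
  pos 7: 11001 XOR 10111 = 01110
  pos 8: 11100 XOR 10111 = 01011
  pos 9: 10111 XOR 10111 = 00000
Remainder = 0000 (zero — the frame passes the CRC check).

0000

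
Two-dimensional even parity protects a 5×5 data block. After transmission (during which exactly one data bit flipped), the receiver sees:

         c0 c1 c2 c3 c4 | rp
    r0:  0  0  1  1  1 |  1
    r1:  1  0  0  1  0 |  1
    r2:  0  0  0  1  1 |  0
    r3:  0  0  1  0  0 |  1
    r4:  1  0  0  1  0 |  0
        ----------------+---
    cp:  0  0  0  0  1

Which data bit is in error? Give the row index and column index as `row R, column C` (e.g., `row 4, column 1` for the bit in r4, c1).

row 1, column 4

Recompute each row's even parity and compare to rp:
  r0: data parity 1, sent rp 1 → ok
  r1: data parity 0, sent rp 1 → mismatch
  r2: data parity 0, sent rp 0 → ok
  r3: data parity 1, sent rp 1 → ok
  r4: data parity 0, sent rp 0 → ok
Recompute each column's even parity and compare to cp:
  c0: data parity 0, sent cp 0 → ok
  c1: data parity 0, sent cp 0 → ok
  c2: data parity 0, sent cp 0 → ok
  c3: data parity 0, sent cp 0 → ok
  c4: data parity 0, sent cp 1 → mismatch
Exactly one row (r1) and one column (c4) fail → the flipped bit is at their intersection.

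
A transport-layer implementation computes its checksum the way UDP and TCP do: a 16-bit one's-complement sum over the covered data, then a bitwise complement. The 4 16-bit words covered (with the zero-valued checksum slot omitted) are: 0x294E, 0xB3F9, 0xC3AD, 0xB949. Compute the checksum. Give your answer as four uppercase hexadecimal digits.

One's-complement addition (fold any carry out of bit 15 back into bit 0):
  0x294E + 0xB3F9 = 0x0DD47
  0xDD47 + 0xC3AD = 0x1A0F4 → wrap carry → 0xA0F5
  0xA0F5 + 0xB949 = 0x15A3E → wrap carry → 0x5A3F
One's-complement sum = 0x5A3F.
Checksum = ~0x5A3F & 0xFFFF = 0xA5C0.

A5C0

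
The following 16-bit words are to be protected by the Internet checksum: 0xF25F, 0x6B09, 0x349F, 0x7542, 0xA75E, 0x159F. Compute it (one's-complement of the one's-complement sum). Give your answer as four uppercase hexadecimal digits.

3BB7

One's-complement addition (fold any carry out of bit 15 back into bit 0):
  0xF25F + 0x6B09 = 0x15D68 → wrap carry → 0x5D69
  0x5D69 + 0x349F = 0x09208
  0x9208 + 0x7542 = 0x1074A → wrap carry → 0x074B
  0x074B + 0xA75E = 0x0AEA9
  0xAEA9 + 0x159F = 0x0C448
One's-complement sum = 0xC448.
Checksum = ~0xC448 & 0xFFFF = 0x3BB7.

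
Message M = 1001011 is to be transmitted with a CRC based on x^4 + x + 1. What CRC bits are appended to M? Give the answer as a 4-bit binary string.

Append 4 zeros: 10010110000. Divide by 10011 (XOR where the leading bit is 1):
  pos 0: 10010 XOR 10011 = 00001
  pos 4: 11100 XOR 10011 = 01111
  pos 5: 11110 XOR 10011 = 01101
  pos 6: 11010 XOR 10011 = 01001
Remainder (last 4 bits) = 1001. This is the CRC / FCS.

1001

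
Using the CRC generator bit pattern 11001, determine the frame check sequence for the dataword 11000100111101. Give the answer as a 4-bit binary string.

Append 4 zeros: 110001001111010000. Divide by 11001 (XOR where the leading bit is 1):
  pos 0: 11000 XOR 11001 = 00001
  pos 4: 11001 XOR 11001 = 00000
  pos 9: 11101 XOR 11001 = 00100
  pos 11: 10000 XOR 11001 = 01001
  pos 12: 10010 XOR 11001 = 01011
  pos 13: 10110 XOR 11001 = 01111
Remainder (last 4 bits) = 1111. This is the CRC / FCS.

1111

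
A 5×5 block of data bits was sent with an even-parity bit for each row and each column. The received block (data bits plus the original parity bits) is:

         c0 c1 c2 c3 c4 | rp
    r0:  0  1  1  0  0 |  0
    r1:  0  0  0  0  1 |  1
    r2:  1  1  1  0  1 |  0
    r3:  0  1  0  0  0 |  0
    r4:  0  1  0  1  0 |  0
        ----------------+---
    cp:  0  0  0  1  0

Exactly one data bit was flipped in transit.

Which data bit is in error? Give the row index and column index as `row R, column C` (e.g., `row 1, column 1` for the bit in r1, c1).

Recompute each row's even parity and compare to rp:
  r0: data parity 0, sent rp 0 → ok
  r1: data parity 1, sent rp 1 → ok
  r2: data parity 0, sent rp 0 → ok
  r3: data parity 1, sent rp 0 → mismatch
  r4: data parity 0, sent rp 0 → ok
Recompute each column's even parity and compare to cp:
  c0: data parity 1, sent cp 0 → mismatch
  c1: data parity 0, sent cp 0 → ok
  c2: data parity 0, sent cp 0 → ok
  c3: data parity 1, sent cp 1 → ok
  c4: data parity 0, sent cp 0 → ok
Exactly one row (r3) and one column (c0) fail → the flipped bit is at their intersection.

row 3, column 0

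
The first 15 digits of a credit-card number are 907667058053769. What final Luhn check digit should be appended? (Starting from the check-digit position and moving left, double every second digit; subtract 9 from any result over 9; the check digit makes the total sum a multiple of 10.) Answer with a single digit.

Partial digits right→left: 9 6 7 3 5 0 8 5 0 7 6 6 7 0 9
Double every second digit counting from the check-digit position (so the 1st, 3rd, 5th, ... of the partial from the right).
  doubled (with −9 where >9): 9 5 1 7 0 3 5 9 → sum 39
  kept as-is: 6 3 0 5 7 6 0 → sum 27
Total = 39 + 27 = 66.
Check digit = (10 − (66 mod 10)) mod 10 = 4.

4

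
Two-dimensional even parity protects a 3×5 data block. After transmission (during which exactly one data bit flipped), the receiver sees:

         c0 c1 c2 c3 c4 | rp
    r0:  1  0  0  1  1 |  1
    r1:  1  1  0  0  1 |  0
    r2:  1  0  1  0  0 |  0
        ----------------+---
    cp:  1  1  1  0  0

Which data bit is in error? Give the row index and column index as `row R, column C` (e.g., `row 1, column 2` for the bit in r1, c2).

Recompute each row's even parity and compare to rp:
  r0: data parity 1, sent rp 1 → ok
  r1: data parity 1, sent rp 0 → mismatch
  r2: data parity 0, sent rp 0 → ok
Recompute each column's even parity and compare to cp:
  c0: data parity 1, sent cp 1 → ok
  c1: data parity 1, sent cp 1 → ok
  c2: data parity 1, sent cp 1 → ok
  c3: data parity 1, sent cp 0 → mismatch
  c4: data parity 0, sent cp 0 → ok
Exactly one row (r1) and one column (c3) fail → the flipped bit is at their intersection.

row 1, column 3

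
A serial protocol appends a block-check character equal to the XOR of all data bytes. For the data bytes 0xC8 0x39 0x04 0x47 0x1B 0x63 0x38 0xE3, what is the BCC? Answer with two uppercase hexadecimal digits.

11

XOR the bytes together:
  start with 0xC8
  0xC8 ⊕ 0x39 = 0xF1
  0xF1 ⊕ 0x04 = 0xF5
  0xF5 ⊕ 0x47 = 0xB2
  0xB2 ⊕ 0x1B = 0xA9
  0xA9 ⊕ 0x63 = 0xCA
  0xCA ⊕ 0x38 = 0xF2
  0xF2 ⊕ 0xE3 = 0x11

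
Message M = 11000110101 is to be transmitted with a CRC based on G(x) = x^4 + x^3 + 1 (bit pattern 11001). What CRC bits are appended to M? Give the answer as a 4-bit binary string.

Append 4 zeros: 110001101010000. Divide by 11001 (XOR where the leading bit is 1):
  pos 0: 11000 XOR 11001 = 00001
  pos 4: 11101 XOR 11001 = 00100
  pos 6: 10001 XOR 11001 = 01000
  pos 7: 10000 XOR 11001 = 01001
  pos 8: 10010 XOR 11001 = 01011
  pos 9: 10110 XOR 11001 = 01111
  pos 10: 11110 XOR 11001 = 00111
Remainder (last 4 bits) = 0111. This is the CRC / FCS.

0111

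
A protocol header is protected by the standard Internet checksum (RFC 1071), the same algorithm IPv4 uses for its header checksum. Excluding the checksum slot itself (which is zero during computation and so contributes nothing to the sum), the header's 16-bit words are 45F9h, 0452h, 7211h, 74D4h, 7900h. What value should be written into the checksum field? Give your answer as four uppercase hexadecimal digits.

55CE

One's-complement addition (fold any carry out of bit 15 back into bit 0):
  0x45F9 + 0x0452 = 0x04A4B
  0x4A4B + 0x7211 = 0x0BC5C
  0xBC5C + 0x74D4 = 0x13130 → wrap carry → 0x3131
  0x3131 + 0x7900 = 0x0AA31
One's-complement sum = 0xAA31.
Checksum = ~0xAA31 & 0xFFFF = 0x55CE.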